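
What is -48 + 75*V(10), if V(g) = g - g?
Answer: -48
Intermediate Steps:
V(g) = 0
-48 + 75*V(10) = -48 + 75*0 = -48 + 0 = -48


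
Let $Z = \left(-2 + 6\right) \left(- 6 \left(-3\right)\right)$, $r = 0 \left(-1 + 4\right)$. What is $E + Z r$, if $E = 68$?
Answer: $68$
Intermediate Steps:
$r = 0$ ($r = 0 \cdot 3 = 0$)
$Z = 72$ ($Z = 4 \left(\left(-1\right) \left(-18\right)\right) = 4 \cdot 18 = 72$)
$E + Z r = 68 + 72 \cdot 0 = 68 + 0 = 68$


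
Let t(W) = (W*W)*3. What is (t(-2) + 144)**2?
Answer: 24336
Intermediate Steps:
t(W) = 3*W**2 (t(W) = W**2*3 = 3*W**2)
(t(-2) + 144)**2 = (3*(-2)**2 + 144)**2 = (3*4 + 144)**2 = (12 + 144)**2 = 156**2 = 24336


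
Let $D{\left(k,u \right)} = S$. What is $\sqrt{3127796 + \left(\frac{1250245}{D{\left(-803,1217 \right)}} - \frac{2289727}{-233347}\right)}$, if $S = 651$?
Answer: $\frac{2 \sqrt{18055635984122317051422}}{151908897} \approx 1769.1$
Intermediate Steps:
$D{\left(k,u \right)} = 651$
$\sqrt{3127796 + \left(\frac{1250245}{D{\left(-803,1217 \right)}} - \frac{2289727}{-233347}\right)} = \sqrt{3127796 + \left(\frac{1250245}{651} - \frac{2289727}{-233347}\right)} = \sqrt{3127796 + \left(1250245 \cdot \frac{1}{651} - - \frac{2289727}{233347}\right)} = \sqrt{3127796 + \left(\frac{1250245}{651} + \frac{2289727}{233347}\right)} = \sqrt{3127796 + \frac{293231532292}{151908897}} = \sqrt{\frac{475433271933304}{151908897}} = \frac{2 \sqrt{18055635984122317051422}}{151908897}$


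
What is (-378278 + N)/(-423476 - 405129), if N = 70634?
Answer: 307644/828605 ≈ 0.37128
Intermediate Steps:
(-378278 + N)/(-423476 - 405129) = (-378278 + 70634)/(-423476 - 405129) = -307644/(-828605) = -307644*(-1/828605) = 307644/828605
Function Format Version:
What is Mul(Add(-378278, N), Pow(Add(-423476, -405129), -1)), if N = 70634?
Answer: Rational(307644, 828605) ≈ 0.37128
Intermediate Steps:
Mul(Add(-378278, N), Pow(Add(-423476, -405129), -1)) = Mul(Add(-378278, 70634), Pow(Add(-423476, -405129), -1)) = Mul(-307644, Pow(-828605, -1)) = Mul(-307644, Rational(-1, 828605)) = Rational(307644, 828605)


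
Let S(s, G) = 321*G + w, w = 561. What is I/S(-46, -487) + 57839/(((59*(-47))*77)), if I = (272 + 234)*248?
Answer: -17901836461/16629656043 ≈ -1.0765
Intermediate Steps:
I = 125488 (I = 506*248 = 125488)
S(s, G) = 561 + 321*G (S(s, G) = 321*G + 561 = 561 + 321*G)
I/S(-46, -487) + 57839/(((59*(-47))*77)) = 125488/(561 + 321*(-487)) + 57839/(((59*(-47))*77)) = 125488/(561 - 156327) + 57839/((-2773*77)) = 125488/(-155766) + 57839/(-213521) = 125488*(-1/155766) + 57839*(-1/213521) = -62744/77883 - 57839/213521 = -17901836461/16629656043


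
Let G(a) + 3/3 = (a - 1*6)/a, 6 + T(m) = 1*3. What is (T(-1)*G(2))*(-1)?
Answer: -9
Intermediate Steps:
T(m) = -3 (T(m) = -6 + 1*3 = -6 + 3 = -3)
G(a) = -1 + (-6 + a)/a (G(a) = -1 + (a - 1*6)/a = -1 + (a - 6)/a = -1 + (-6 + a)/a)
(T(-1)*G(2))*(-1) = -(-18)/2*(-1) = -3*(-3)*(-1) = 9*(-1) = -9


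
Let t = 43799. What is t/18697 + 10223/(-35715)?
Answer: 196163122/95394765 ≈ 2.0563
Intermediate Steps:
t/18697 + 10223/(-35715) = 43799/18697 + 10223/(-35715) = 43799*(1/18697) + 10223*(-1/35715) = 6257/2671 - 10223/35715 = 196163122/95394765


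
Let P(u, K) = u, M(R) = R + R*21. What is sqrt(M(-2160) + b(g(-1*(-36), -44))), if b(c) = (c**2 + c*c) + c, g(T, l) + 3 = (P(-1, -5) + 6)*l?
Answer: sqrt(51715) ≈ 227.41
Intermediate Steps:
M(R) = 22*R (M(R) = R + 21*R = 22*R)
g(T, l) = -3 + 5*l (g(T, l) = -3 + (-1 + 6)*l = -3 + 5*l)
b(c) = c + 2*c**2 (b(c) = (c**2 + c**2) + c = 2*c**2 + c = c + 2*c**2)
sqrt(M(-2160) + b(g(-1*(-36), -44))) = sqrt(22*(-2160) + (-3 + 5*(-44))*(1 + 2*(-3 + 5*(-44)))) = sqrt(-47520 + (-3 - 220)*(1 + 2*(-3 - 220))) = sqrt(-47520 - 223*(1 + 2*(-223))) = sqrt(-47520 - 223*(1 - 446)) = sqrt(-47520 - 223*(-445)) = sqrt(-47520 + 99235) = sqrt(51715)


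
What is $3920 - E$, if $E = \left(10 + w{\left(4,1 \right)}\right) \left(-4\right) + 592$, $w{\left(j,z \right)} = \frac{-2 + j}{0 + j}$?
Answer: $3370$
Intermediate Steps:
$w{\left(j,z \right)} = \frac{-2 + j}{j}$
$E = 550$ ($E = \left(10 + \frac{-2 + 4}{4}\right) \left(-4\right) + 592 = \left(10 + \frac{1}{4} \cdot 2\right) \left(-4\right) + 592 = \left(10 + \frac{1}{2}\right) \left(-4\right) + 592 = \frac{21}{2} \left(-4\right) + 592 = -42 + 592 = 550$)
$3920 - E = 3920 - 550 = 3370$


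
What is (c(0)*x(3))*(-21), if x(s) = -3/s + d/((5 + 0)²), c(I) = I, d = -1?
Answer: 0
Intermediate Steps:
x(s) = -1/25 - 3/s (x(s) = -3/s - 1/((5 + 0)²) = -3/s - 1/(5²) = -3/s - 1/25 = -1/25 - 3/s)
(c(0)*x(3))*(-21) = (0*((1/25)*(-75 - 1*3)/3))*(-21) = (0*((1/25)*(⅓)*(-75 - 3)))*(-21) = (0*((1/25)*(⅓)*(-78)))*(-21) = (0*(-26/25))*(-21) = 0*(-21) = 0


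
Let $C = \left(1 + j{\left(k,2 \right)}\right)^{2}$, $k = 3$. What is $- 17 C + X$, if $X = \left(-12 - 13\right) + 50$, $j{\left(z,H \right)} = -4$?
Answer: $-128$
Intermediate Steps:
$C = 9$ ($C = \left(1 - 4\right)^{2} = \left(-3\right)^{2} = 9$)
$X = 25$ ($X = -25 + 50 = 25$)
$- 17 C + X = \left(-17\right) 9 + 25 = -153 + 25 = -128$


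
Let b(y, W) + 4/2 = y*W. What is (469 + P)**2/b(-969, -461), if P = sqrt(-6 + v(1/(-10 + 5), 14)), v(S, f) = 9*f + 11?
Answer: (469 + sqrt(131))**2/446707 ≈ 0.51673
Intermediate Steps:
b(y, W) = -2 + W*y (b(y, W) = -2 + y*W = -2 + W*y)
v(S, f) = 11 + 9*f
P = sqrt(131) (P = sqrt(-6 + (11 + 9*14)) = sqrt(-6 + (11 + 126)) = sqrt(-6 + 137) = sqrt(131) ≈ 11.446)
(469 + P)**2/b(-969, -461) = (469 + sqrt(131))**2/(-2 - 461*(-969)) = (469 + sqrt(131))**2/(-2 + 446709) = (469 + sqrt(131))**2/446707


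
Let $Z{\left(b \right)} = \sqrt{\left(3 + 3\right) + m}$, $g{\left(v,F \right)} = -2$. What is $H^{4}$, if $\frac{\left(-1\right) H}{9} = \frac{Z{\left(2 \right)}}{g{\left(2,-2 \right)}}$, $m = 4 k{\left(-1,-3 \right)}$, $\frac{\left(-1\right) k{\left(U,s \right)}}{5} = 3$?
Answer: $\frac{4782969}{4} \approx 1.1957 \cdot 10^{6}$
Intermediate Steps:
$k{\left(U,s \right)} = -15$ ($k{\left(U,s \right)} = \left(-5\right) 3 = -15$)
$m = -60$ ($m = 4 \left(-15\right) = -60$)
$Z{\left(b \right)} = 3 i \sqrt{6}$ ($Z{\left(b \right)} = \sqrt{\left(3 + 3\right) - 60} = \sqrt{6 - 60} = \sqrt{-54} = 3 i \sqrt{6}$)
$H = \frac{27 i \sqrt{6}}{2}$ ($H = - 9 \frac{3 i \sqrt{6}}{-2} = - 9 \cdot 3 i \sqrt{6} \left(- \frac{1}{2}\right) = - 9 \left(- \frac{3 i \sqrt{6}}{2}\right) = \frac{27 i \sqrt{6}}{2} \approx 33.068 i$)
$H^{4} = \left(\frac{27 i \sqrt{6}}{2}\right)^{4} = \frac{4782969}{4}$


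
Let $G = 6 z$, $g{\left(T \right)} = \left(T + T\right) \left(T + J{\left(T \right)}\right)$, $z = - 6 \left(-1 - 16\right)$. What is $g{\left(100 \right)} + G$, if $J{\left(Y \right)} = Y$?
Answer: $40612$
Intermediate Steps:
$z = 102$ ($z = \left(-6\right) \left(-17\right) = 102$)
$g{\left(T \right)} = 4 T^{2}$ ($g{\left(T \right)} = \left(T + T\right) \left(T + T\right) = 2 T 2 T = 4 T^{2}$)
$G = 612$ ($G = 6 \cdot 102 = 612$)
$g{\left(100 \right)} + G = 4 \cdot 100^{2} + 612 = 4 \cdot 10000 + 612 = 40000 + 612 = 40612$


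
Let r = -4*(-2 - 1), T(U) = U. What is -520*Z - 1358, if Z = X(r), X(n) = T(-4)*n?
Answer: 23602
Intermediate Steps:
r = 12 (r = -4*(-3) = 12)
X(n) = -4*n
Z = -48 (Z = -4*12 = -48)
-520*Z - 1358 = -520*(-48) - 1358 = 24960 - 1358 = 23602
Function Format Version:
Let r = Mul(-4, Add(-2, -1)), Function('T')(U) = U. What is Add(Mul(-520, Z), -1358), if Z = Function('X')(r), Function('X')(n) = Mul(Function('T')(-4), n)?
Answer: 23602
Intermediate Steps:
r = 12 (r = Mul(-4, -3) = 12)
Function('X')(n) = Mul(-4, n)
Z = -48 (Z = Mul(-4, 12) = -48)
Add(Mul(-520, Z), -1358) = Add(Mul(-520, -48), -1358) = Add(24960, -1358) = 23602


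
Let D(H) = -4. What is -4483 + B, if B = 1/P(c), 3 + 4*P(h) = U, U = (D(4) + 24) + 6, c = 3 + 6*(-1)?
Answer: -103105/23 ≈ -4482.8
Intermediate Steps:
c = -3 (c = 3 - 6 = -3)
U = 26 (U = (-4 + 24) + 6 = 20 + 6 = 26)
P(h) = 23/4 (P(h) = -¾ + (¼)*26 = -¾ + 13/2 = 23/4)
B = 4/23 (B = 1/(23/4) = 4/23 ≈ 0.17391)
-4483 + B = -4483 + 4/23 = -103105/23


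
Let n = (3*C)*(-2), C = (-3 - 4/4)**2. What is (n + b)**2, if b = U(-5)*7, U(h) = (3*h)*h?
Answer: 184041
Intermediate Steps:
C = 16 (C = (-3 - 4*1/4)**2 = (-3 - 1)**2 = (-4)**2 = 16)
U(h) = 3*h**2
b = 525 (b = (3*(-5)**2)*7 = (3*25)*7 = 75*7 = 525)
n = -96 (n = (3*16)*(-2) = 48*(-2) = -96)
(n + b)**2 = (-96 + 525)**2 = 429**2 = 184041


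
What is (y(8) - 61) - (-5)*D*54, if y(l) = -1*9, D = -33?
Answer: -8980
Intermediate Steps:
y(l) = -9
(y(8) - 61) - (-5)*D*54 = (-9 - 61) - (-5)*(-33)*54 = -70 - 5*33*54 = -70 - 165*54 = -70 - 8910 = -8980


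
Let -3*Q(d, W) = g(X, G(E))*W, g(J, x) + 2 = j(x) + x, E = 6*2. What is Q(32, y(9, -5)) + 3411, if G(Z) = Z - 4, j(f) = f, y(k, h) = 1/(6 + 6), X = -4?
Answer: 61391/18 ≈ 3410.6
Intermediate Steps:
y(k, h) = 1/12
E = 12
G(Z) = -4 + Z
g(J, x) = -2 + 2*x (g(J, x) = -2 + (x + x) = -2 + 2*x)
Q(d, W) = -14*W/3 (Q(d, W) = -(-2 + 2*(-4 + 12))*W/3 = -(-2 + 2*8)*W/3 = -(-2 + 16)*W/3 = -14*W/3)
Q(32, y(9, -5)) + 3411 = -14/3*1/12 + 3411 = -7/18 + 3411 = 61391/18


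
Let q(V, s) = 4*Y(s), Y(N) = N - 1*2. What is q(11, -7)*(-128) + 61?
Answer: 4669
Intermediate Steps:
Y(N) = -2 + N (Y(N) = N - 2 = -2 + N)
q(V, s) = -8 + 4*s (q(V, s) = 4*(-2 + s) = -8 + 4*s)
q(11, -7)*(-128) + 61 = (-8 + 4*(-7))*(-128) + 61 = (-8 - 28)*(-128) + 61 = -36*(-128) + 61 = 4608 + 61 = 4669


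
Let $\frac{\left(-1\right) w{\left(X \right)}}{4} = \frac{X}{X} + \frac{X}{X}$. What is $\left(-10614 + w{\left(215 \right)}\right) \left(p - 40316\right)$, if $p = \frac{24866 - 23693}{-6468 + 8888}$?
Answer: $\frac{518159998117}{1210} \approx 4.2823 \cdot 10^{8}$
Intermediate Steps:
$w{\left(X \right)} = -8$ ($w{\left(X \right)} = - 4 \left(\frac{X}{X} + \frac{X}{X}\right) = - 4 \left(1 + 1\right) = \left(-4\right) 2 = -8$)
$p = \frac{1173}{2420} \approx 0.48471$
$\left(-10614 + w{\left(215 \right)}\right) \left(p - 40316\right) = \left(-10614 - 8\right) \left(\frac{1173}{2420} - 40316\right) = \left(-10622\right) \left(- \frac{97563547}{2420}\right) = \frac{518159998117}{1210}$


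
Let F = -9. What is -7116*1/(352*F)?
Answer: 593/264 ≈ 2.2462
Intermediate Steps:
-7116*1/(352*F) = -7116/((22*(-9))*16) = -7116/((-198*16)) = -7116/(-3168) = -7116*(-1/3168) = 593/264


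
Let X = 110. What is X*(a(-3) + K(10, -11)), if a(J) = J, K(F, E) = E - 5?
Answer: -2090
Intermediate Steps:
K(F, E) = -5 + E
X*(a(-3) + K(10, -11)) = 110*(-3 + (-5 - 11)) = 110*(-3 - 16) = 110*(-19) = -2090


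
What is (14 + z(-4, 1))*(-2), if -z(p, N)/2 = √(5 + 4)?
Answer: -16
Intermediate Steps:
z(p, N) = -6 (z(p, N) = -2*√(5 + 4) = -2*√9 = -2*3 = -6)
(14 + z(-4, 1))*(-2) = (14 - 6)*(-2) = 8*(-2) = -16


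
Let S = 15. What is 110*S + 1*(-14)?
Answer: 1636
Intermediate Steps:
110*S + 1*(-14) = 110*15 + 1*(-14) = 1650 - 14 = 1636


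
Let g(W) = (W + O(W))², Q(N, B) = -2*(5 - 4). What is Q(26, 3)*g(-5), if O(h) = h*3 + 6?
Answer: -392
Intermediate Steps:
O(h) = 6 + 3*h (O(h) = 3*h + 6 = 6 + 3*h)
Q(N, B) = -2 (Q(N, B) = -2*1 = -2)
g(W) = (6 + 4*W)² (g(W) = (W + (6 + 3*W))² = (6 + 4*W)²)
Q(26, 3)*g(-5) = -8*(3 + 2*(-5))² = -8*(3 - 10)² = -8*(-7)² = -8*49 = -2*196 = -392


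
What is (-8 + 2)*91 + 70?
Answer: -476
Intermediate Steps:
(-8 + 2)*91 + 70 = -6*91 + 70 = -546 + 70 = -476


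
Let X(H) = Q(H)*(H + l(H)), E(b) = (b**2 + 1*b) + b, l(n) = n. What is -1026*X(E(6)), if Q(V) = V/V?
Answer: -98496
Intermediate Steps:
Q(V) = 1
E(b) = b**2 + 2*b (E(b) = (b**2 + b) + b = (b + b**2) + b = b**2 + 2*b)
X(H) = 2*H (X(H) = 1*(H + H) = 1*(2*H) = 2*H)
-1026*X(E(6)) = -2052*6*(2 + 6) = -2052*6*8 = -2052*48 = -1026*96 = -98496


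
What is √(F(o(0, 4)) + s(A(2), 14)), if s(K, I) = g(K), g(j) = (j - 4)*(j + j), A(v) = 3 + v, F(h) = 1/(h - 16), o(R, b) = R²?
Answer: √159/4 ≈ 3.1524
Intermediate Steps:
F(h) = 1/(-16 + h)
g(j) = 2*j*(-4 + j) (g(j) = (-4 + j)*(2*j) = 2*j*(-4 + j))
s(K, I) = 2*K*(-4 + K)
√(F(o(0, 4)) + s(A(2), 14)) = √(1/(-16 + 0²) + 2*(3 + 2)*(-4 + (3 + 2))) = √(1/(-16 + 0) + 2*5*(-4 + 5)) = √(1/(-16) + 2*5*1) = √(-1/16 + 10) = √(159/16) = √159/4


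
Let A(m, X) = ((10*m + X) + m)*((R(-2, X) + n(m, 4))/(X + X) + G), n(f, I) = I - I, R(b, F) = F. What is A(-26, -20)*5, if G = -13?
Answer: 19125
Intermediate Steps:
n(f, I) = 0
A(m, X) = -275*m/2 - 25*X/2 (A(m, X) = ((10*m + X) + m)*((X + 0)/(X + X) - 13) = ((X + 10*m) + m)*(X/((2*X)) - 13) = (X + 11*m)*(X*(1/(2*X)) - 13) = (X + 11*m)*(1/2 - 13) = (X + 11*m)*(-25/2) = -275*m/2 - 25*X/2)
A(-26, -20)*5 = (-275/2*(-26) - 25/2*(-20))*5 = (3575 + 250)*5 = 3825*5 = 19125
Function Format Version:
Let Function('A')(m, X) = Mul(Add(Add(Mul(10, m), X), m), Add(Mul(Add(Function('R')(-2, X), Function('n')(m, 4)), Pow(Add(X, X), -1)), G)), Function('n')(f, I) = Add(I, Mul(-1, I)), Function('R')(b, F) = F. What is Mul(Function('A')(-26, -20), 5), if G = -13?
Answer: 19125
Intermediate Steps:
Function('n')(f, I) = 0
Function('A')(m, X) = Add(Mul(Rational(-275, 2), m), Mul(Rational(-25, 2), X)) (Function('A')(m, X) = Mul(Add(Add(Mul(10, m), X), m), Add(Mul(Add(X, 0), Pow(Add(X, X), -1)), -13)) = Mul(Add(Add(X, Mul(10, m)), m), Add(Mul(X, Pow(Mul(2, X), -1)), -13)) = Mul(Add(X, Mul(11, m)), Add(Mul(X, Mul(Rational(1, 2), Pow(X, -1))), -13)) = Mul(Add(X, Mul(11, m)), Add(Rational(1, 2), -13)) = Mul(Add(X, Mul(11, m)), Rational(-25, 2)) = Add(Mul(Rational(-275, 2), m), Mul(Rational(-25, 2), X)))
Mul(Function('A')(-26, -20), 5) = Mul(Add(Mul(Rational(-275, 2), -26), Mul(Rational(-25, 2), -20)), 5) = Mul(Add(3575, 250), 5) = Mul(3825, 5) = 19125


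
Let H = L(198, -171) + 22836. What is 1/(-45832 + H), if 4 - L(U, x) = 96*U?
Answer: -1/42000 ≈ -2.3810e-5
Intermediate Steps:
L(U, x) = 4 - 96*U
H = 3832 (H = (4 - 96*198) + 22836 = (4 - 19008) + 22836 = -19004 + 22836 = 3832)
1/(-45832 + H) = 1/(-45832 + 3832) = 1/(-42000) = -1/42000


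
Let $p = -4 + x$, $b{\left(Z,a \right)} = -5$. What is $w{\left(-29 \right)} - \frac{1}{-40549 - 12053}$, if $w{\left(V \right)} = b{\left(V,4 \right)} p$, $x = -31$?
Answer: $\frac{9205351}{52602} \approx 175.0$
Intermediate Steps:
$p = -35$ ($p = -4 - 31 = -35$)
$w{\left(V \right)} = 175$ ($w{\left(V \right)} = \left(-5\right) \left(-35\right) = 175$)
$w{\left(-29 \right)} - \frac{1}{-40549 - 12053} = 175 - \frac{1}{-40549 - 12053} = 175 - \frac{1}{-52602} = 175 - - \frac{1}{52602} = 175 + \frac{1}{52602} = \frac{9205351}{52602}$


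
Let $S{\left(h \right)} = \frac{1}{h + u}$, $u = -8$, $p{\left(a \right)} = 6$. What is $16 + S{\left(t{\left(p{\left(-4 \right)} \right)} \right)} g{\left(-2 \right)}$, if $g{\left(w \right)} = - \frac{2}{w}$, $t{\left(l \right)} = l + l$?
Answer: $\frac{65}{4} \approx 16.25$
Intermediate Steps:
$t{\left(l \right)} = 2 l$
$S{\left(h \right)} = \frac{1}{-8 + h}$ ($S{\left(h \right)} = \frac{1}{h - 8} = \frac{1}{-8 + h}$)
$16 + S{\left(t{\left(p{\left(-4 \right)} \right)} \right)} g{\left(-2 \right)} = 16 + \frac{\left(-2\right) \frac{1}{-2}}{-8 + 2 \cdot 6} = 16 + \frac{\left(-2\right) \left(- \frac{1}{2}\right)}{-8 + 12} = 16 + \frac{1}{4} \cdot 1 = 16 + \frac{1}{4} = \frac{65}{4}$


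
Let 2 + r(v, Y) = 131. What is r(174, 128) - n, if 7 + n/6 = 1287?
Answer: -7551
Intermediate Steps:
n = 7680 (n = -42 + 6*1287 = -42 + 7722 = 7680)
r(v, Y) = 129 (r(v, Y) = -2 + 131 = 129)
r(174, 128) - n = 129 - 1*7680 = 129 - 7680 = -7551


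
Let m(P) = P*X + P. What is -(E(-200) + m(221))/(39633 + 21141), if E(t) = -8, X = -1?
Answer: 4/30387 ≈ 0.00013164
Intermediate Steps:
m(P) = 0 (m(P) = P*(-1) + P = -P + P = 0)
-(E(-200) + m(221))/(39633 + 21141) = -(-8 + 0)/(39633 + 21141) = -(-8)/60774 = -1*(-4/30387) = 4/30387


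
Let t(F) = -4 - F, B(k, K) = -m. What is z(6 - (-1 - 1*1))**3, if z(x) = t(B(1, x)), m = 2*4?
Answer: 64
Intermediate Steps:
m = 8
B(k, K) = -8 (B(k, K) = -1*8 = -8)
z(x) = 4 (z(x) = -4 - 1*(-8) = -4 + 8 = 4)
z(6 - (-1 - 1*1))**3 = 4**3 = 64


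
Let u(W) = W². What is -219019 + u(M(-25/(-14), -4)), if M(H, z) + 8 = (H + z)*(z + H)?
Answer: -8413465455/38416 ≈ -2.1901e+5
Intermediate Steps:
M(H, z) = -8 + (H + z)² (M(H, z) = -8 + (H + z)*(z + H) = -8 + (H + z)*(H + z) = -8 + (H + z)²)
-219019 + u(M(-25/(-14), -4)) = -219019 + (-8 + (-25/(-14) - 4)²)² = -219019 + (-8 + (-25*(-1/14) - 4)²)² = -219019 + (-8 + (25/14 - 4)²)² = -219019 + (-8 + (-31/14)²)² = -219019 + (-8 + 961/196)² = -219019 + (-607/196)² = -219019 + 368449/38416 = -8413465455/38416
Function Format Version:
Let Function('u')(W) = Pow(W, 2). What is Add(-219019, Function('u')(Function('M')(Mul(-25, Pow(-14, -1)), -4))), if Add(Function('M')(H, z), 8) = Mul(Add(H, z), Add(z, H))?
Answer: Rational(-8413465455, 38416) ≈ -2.1901e+5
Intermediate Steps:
Function('M')(H, z) = Add(-8, Pow(Add(H, z), 2)) (Function('M')(H, z) = Add(-8, Mul(Add(H, z), Add(z, H))) = Add(-8, Mul(Add(H, z), Add(H, z))) = Add(-8, Pow(Add(H, z), 2)))
Add(-219019, Function('u')(Function('M')(Mul(-25, Pow(-14, -1)), -4))) = Add(-219019, Pow(Add(-8, Pow(Add(Mul(-25, Pow(-14, -1)), -4), 2)), 2)) = Add(-219019, Pow(Add(-8, Pow(Add(Mul(-25, Rational(-1, 14)), -4), 2)), 2)) = Add(-219019, Pow(Add(-8, Pow(Add(Rational(25, 14), -4), 2)), 2)) = Add(-219019, Pow(Add(-8, Pow(Rational(-31, 14), 2)), 2)) = Add(-219019, Pow(Add(-8, Rational(961, 196)), 2)) = Add(-219019, Pow(Rational(-607, 196), 2)) = Add(-219019, Rational(368449, 38416)) = Rational(-8413465455, 38416)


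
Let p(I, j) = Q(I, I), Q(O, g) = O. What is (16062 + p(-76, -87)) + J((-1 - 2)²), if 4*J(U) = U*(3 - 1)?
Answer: 31981/2 ≈ 15991.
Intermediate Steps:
p(I, j) = I
J(U) = U/2 (J(U) = (U*(3 - 1))/4 = (U*2)/4 = (2*U)/4 = U/2)
(16062 + p(-76, -87)) + J((-1 - 2)²) = (16062 - 76) + (-1 - 2)²/2 = 15986 + (½)*(-3)² = 15986 + (½)*9 = 15986 + 9/2 = 31981/2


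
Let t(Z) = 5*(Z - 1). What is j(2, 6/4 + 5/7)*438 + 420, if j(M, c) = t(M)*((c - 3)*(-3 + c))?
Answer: 173655/98 ≈ 1772.0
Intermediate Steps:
t(Z) = -5 + 5*Z (t(Z) = 5*(-1 + Z) = -5 + 5*Z)
j(M, c) = (-3 + c)**2*(-5 + 5*M) (j(M, c) = (-5 + 5*M)*((c - 3)*(-3 + c)) = (-5 + 5*M)*((-3 + c)*(-3 + c)) = (-5 + 5*M)*(-3 + c)**2 = (-3 + c)**2*(-5 + 5*M))
j(2, 6/4 + 5/7)*438 + 420 = (5*(-3 + (6/4 + 5/7))**2*(-1 + 2))*438 + 420 = (5*(-3 + (6*(1/4) + 5*(1/7)))**2*1)*438 + 420 = (5*(-3 + (3/2 + 5/7))**2*1)*438 + 420 = (5*(-3 + 31/14)**2*1)*438 + 420 = (5*(-11/14)**2*1)*438 + 420 = (5*(121/196)*1)*438 + 420 = (605/196)*438 + 420 = 132495/98 + 420 = 173655/98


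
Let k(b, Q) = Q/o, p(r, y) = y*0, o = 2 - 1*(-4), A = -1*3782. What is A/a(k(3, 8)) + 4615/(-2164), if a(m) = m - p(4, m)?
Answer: -6142801/2164 ≈ -2838.6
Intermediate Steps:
A = -3782
o = 6 (o = 2 + 4 = 6)
p(r, y) = 0
k(b, Q) = Q/6
a(m) = m (a(m) = m - 1*0 = m + 0 = m)
A/a(k(3, 8)) + 4615/(-2164) = -3782/((1/6)*8) + 4615/(-2164) = -3782/4/3 + 4615*(-1/2164) = -3782*3/4 - 4615/2164 = -5673/2 - 4615/2164 = -6142801/2164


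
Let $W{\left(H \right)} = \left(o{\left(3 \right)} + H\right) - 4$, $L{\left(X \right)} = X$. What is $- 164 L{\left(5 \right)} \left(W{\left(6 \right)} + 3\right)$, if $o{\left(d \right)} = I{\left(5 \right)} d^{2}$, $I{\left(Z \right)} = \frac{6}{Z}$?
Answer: $-12956$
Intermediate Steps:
$o{\left(d \right)} = \frac{6 d^{2}}{5}$ ($o{\left(d \right)} = \frac{6}{5} d^{2} = 6 \cdot \frac{1}{5} d^{2} = \frac{6 d^{2}}{5}$)
$W{\left(H \right)} = \frac{34}{5} + H$ ($W{\left(H \right)} = \left(\frac{6 \cdot 3^{2}}{5} + H\right) - 4 = \left(\frac{6}{5} \cdot 9 + H\right) - 4 = \left(\frac{54}{5} + H\right) - 4 = \frac{34}{5} + H$)
$- 164 L{\left(5 \right)} \left(W{\left(6 \right)} + 3\right) = - 164 \cdot 5 \left(\left(\frac{34}{5} + 6\right) + 3\right) = - 164 \cdot 5 \left(\frac{64}{5} + 3\right) = - 164 \cdot 5 \cdot \frac{79}{5} = \left(-164\right) 79 = -12956$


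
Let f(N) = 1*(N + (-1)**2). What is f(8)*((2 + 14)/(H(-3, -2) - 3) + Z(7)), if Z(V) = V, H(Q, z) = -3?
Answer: 39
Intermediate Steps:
f(N) = 1 + N (f(N) = 1*(N + 1) = 1*(1 + N) = 1 + N)
f(8)*((2 + 14)/(H(-3, -2) - 3) + Z(7)) = (1 + 8)*((2 + 14)/(-3 - 3) + 7) = 9*(16/(-6) + 7) = 9*(16*(-1/6) + 7) = 9*(-8/3 + 7) = 9*(13/3) = 39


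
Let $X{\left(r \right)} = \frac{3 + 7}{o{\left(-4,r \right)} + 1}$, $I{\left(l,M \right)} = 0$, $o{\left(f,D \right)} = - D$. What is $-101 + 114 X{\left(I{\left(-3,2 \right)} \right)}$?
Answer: $1039$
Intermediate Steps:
$X{\left(r \right)} = \frac{10}{1 - r}$ ($X{\left(r \right)} = \frac{3 + 7}{- r + 1} = \frac{10}{1 - r}$)
$-101 + 114 X{\left(I{\left(-3,2 \right)} \right)} = -101 + 114 \left(- \frac{10}{-1 + 0}\right) = -101 + 114 \left(- \frac{10}{-1}\right) = -101 + 114 \left(\left(-10\right) \left(-1\right)\right) = -101 + 114 \cdot 10 = -101 + 1140 = 1039$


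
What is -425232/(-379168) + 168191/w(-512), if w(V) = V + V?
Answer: -1979287735/12133376 ≈ -163.13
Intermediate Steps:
w(V) = 2*V
-425232/(-379168) + 168191/w(-512) = -425232/(-379168) + 168191/((2*(-512))) = -425232*(-1/379168) + 168191/(-1024) = 26577/23698 + 168191*(-1/1024) = 26577/23698 - 168191/1024 = -1979287735/12133376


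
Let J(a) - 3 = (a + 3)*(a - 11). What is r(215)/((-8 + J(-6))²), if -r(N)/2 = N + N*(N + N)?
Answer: -92665/1058 ≈ -87.585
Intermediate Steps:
J(a) = 3 + (-11 + a)*(3 + a) (J(a) = 3 + (a + 3)*(a - 11) = 3 + (3 + a)*(-11 + a) = 3 + (-11 + a)*(3 + a))
r(N) = -4*N² - 2*N (r(N) = -2*(N + N*(N + N)) = -2*(N + N*(2*N)) = -2*(N + 2*N²) = -4*N² - 2*N)
r(215)/((-8 + J(-6))²) = (-2*215*(1 + 2*215))/((-8 + (-30 + (-6)² - 8*(-6)))²) = (-2*215*(1 + 430))/((-8 + (-30 + 36 + 48))²) = (-2*215*431)/((-8 + 54)²) = -185330/(46²) = -185330/2116 = -185330*1/2116 = -92665/1058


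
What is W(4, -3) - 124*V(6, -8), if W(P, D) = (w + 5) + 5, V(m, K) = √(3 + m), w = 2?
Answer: -360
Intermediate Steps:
W(P, D) = 12 (W(P, D) = (2 + 5) + 5 = 7 + 5 = 12)
W(4, -3) - 124*V(6, -8) = 12 - 124*√(3 + 6) = 12 - 124*√9 = 12 - 124*3 = 12 - 372 = -360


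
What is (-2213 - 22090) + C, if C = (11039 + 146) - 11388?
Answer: -24506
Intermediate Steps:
C = -203 (C = 11185 - 11388 = -203)
(-2213 - 22090) + C = (-2213 - 22090) - 203 = -24303 - 203 = -24506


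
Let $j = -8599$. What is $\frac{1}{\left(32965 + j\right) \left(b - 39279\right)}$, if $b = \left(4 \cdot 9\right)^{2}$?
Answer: $- \frac{1}{925493778} \approx -1.0805 \cdot 10^{-9}$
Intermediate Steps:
$b = 1296$ ($b = 36^{2} = 1296$)
$\frac{1}{\left(32965 + j\right) \left(b - 39279\right)} = \frac{1}{\left(32965 - 8599\right) \left(1296 - 39279\right)} = \frac{1}{24366 \left(-37983\right)} = \frac{1}{-925493778} = - \frac{1}{925493778}$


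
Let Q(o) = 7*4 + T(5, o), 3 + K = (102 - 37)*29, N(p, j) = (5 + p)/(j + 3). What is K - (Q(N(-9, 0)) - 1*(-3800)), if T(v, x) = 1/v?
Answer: -9731/5 ≈ -1946.2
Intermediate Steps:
N(p, j) = (5 + p)/(3 + j)
K = 1882 (K = -3 + (102 - 37)*29 = -3 + 65*29 = -3 + 1885 = 1882)
Q(o) = 141/5 (Q(o) = 7*4 + 1/5 = 28 + 1/5 = 141/5)
K - (Q(N(-9, 0)) - 1*(-3800)) = 1882 - (141/5 - 1*(-3800)) = 1882 - (141/5 + 3800) = 1882 - 1*19141/5 = 1882 - 19141/5 = -9731/5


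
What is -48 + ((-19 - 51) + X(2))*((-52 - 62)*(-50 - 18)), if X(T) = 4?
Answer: -511680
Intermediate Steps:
-48 + ((-19 - 51) + X(2))*((-52 - 62)*(-50 - 18)) = -48 + ((-19 - 51) + 4)*((-52 - 62)*(-50 - 18)) = -48 + (-70 + 4)*(-114*(-68)) = -48 - 66*7752 = -48 - 511632 = -511680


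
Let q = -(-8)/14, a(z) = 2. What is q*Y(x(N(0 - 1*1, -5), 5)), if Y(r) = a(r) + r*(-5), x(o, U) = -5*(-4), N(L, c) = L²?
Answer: -56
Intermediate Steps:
q = 4/7 (q = -(-8)/14 = -1*(-4/7) = 4/7 ≈ 0.57143)
x(o, U) = 20
Y(r) = 2 - 5*r (Y(r) = 2 + r*(-5) = 2 - 5*r)
q*Y(x(N(0 - 1*1, -5), 5)) = 4*(2 - 5*20)/7 = 4*(2 - 100)/7 = (4/7)*(-98) = -56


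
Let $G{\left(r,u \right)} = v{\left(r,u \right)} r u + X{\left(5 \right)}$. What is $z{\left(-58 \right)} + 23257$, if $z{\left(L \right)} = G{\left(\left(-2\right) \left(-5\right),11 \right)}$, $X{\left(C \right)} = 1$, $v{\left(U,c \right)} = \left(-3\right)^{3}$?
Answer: $20288$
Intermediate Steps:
$v{\left(U,c \right)} = -27$
$G{\left(r,u \right)} = 1 - 27 r u$ ($G{\left(r,u \right)} = - 27 r u + 1 = 1 - 27 r u$)
$z{\left(L \right)} = -2969$ ($z{\left(L \right)} = 1 - 27 \left(\left(-2\right) \left(-5\right)\right) 11 = 1 - 270 \cdot 11 = 1 - 2970 = -2969$)
$z{\left(-58 \right)} + 23257 = -2969 + 23257 = 20288$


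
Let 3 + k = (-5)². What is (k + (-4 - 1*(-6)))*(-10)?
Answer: -240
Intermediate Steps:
k = 22 (k = -3 + (-5)² = -3 + 25 = 22)
(k + (-4 - 1*(-6)))*(-10) = (22 + (-4 - 1*(-6)))*(-10) = (22 + (-4 + 6))*(-10) = (22 + 2)*(-10) = 24*(-10) = -240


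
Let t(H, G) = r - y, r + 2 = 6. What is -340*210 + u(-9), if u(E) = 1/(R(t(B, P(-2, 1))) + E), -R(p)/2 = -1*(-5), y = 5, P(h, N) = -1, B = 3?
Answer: -1356601/19 ≈ -71400.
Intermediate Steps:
r = 4 (r = -2 + 6 = 4)
t(H, G) = -1 (t(H, G) = 4 - 1*5 = 4 - 5 = -1)
R(p) = -10 (R(p) = -(-2)*(-5) = -2*5 = -10)
u(E) = 1/(-10 + E)
-340*210 + u(-9) = -340*210 + 1/(-10 - 9) = -71400 + 1/(-19) = -71400 - 1/19 = -1356601/19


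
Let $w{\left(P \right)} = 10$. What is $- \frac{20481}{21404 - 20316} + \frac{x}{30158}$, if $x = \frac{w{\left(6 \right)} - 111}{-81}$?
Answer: $- \frac{1471495175}{78169536} \approx -18.824$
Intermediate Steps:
$x = \frac{101}{81}$ ($x = \frac{10 - 111}{-81} = \left(- \frac{1}{81}\right) \left(-101\right) = \frac{101}{81} \approx 1.2469$)
$- \frac{20481}{21404 - 20316} + \frac{x}{30158} = - \frac{20481}{21404 - 20316} + \frac{101}{81 \cdot 30158} = - \frac{20481}{1088} + \frac{101}{81} \cdot \frac{1}{30158} = \left(-20481\right) \frac{1}{1088} + \frac{101}{2442798} = - \frac{20481}{1088} + \frac{101}{2442798} = - \frac{1471495175}{78169536}$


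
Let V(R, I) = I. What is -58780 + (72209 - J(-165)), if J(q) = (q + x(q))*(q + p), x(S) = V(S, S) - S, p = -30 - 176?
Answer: -47786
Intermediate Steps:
p = -206
x(S) = 0 (x(S) = S - S = 0)
J(q) = q*(-206 + q) (J(q) = (q + 0)*(q - 206) = q*(-206 + q))
-58780 + (72209 - J(-165)) = -58780 + (72209 - (-165)*(-206 - 165)) = -58780 + (72209 - (-165)*(-371)) = -58780 + (72209 - 1*61215) = -58780 + (72209 - 61215) = -58780 + 10994 = -47786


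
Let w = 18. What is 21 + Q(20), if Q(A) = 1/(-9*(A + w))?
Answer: 7181/342 ≈ 20.997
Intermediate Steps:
Q(A) = 1/(-162 - 9*A) (Q(A) = 1/(-9*(A + 18)) = 1/(-9*(18 + A)) = 1/(-162 - 9*A))
21 + Q(20) = 21 - 1/(162 + 9*20) = 21 - 1/(162 + 180) = 21 - 1/342 = 7181/342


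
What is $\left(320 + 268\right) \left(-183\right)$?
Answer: $-107604$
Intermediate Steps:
$\left(320 + 268\right) \left(-183\right) = 588 \left(-183\right) = -107604$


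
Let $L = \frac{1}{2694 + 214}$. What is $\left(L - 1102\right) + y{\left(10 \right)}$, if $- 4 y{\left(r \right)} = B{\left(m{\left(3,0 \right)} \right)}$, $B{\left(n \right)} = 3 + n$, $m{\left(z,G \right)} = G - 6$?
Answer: $- \frac{1601217}{1454} \approx -1101.3$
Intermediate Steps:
$m{\left(z,G \right)} = -6 + G$ ($m{\left(z,G \right)} = G - 6 = -6 + G$)
$y{\left(r \right)} = \frac{3}{4}$ ($y{\left(r \right)} = - \frac{3 + \left(-6 + 0\right)}{4} = - \frac{3 - 6}{4} = \left(- \frac{1}{4}\right) \left(-3\right) = \frac{3}{4}$)
$L = \frac{1}{2908} \approx 0.00034388$
$\left(L - 1102\right) + y{\left(10 \right)} = \left(\frac{1}{2908} - 1102\right) + \frac{3}{4} = - \frac{3204615}{2908} + \frac{3}{4} = - \frac{1601217}{1454}$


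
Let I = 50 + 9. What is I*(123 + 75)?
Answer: 11682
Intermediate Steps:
I = 59
I*(123 + 75) = 59*(123 + 75) = 59*198 = 11682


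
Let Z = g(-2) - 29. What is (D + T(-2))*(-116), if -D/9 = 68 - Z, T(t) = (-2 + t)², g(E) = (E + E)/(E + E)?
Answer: 98368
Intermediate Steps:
g(E) = 1 (g(E) = (2*E)/((2*E)) = (2*E)*(1/(2*E)) = 1)
Z = -28 (Z = 1 - 29 = -28)
D = -864 (D = -9*(68 - 1*(-28)) = -9*(68 + 28) = -9*96 = -864)
(D + T(-2))*(-116) = (-864 + (-2 - 2)²)*(-116) = (-864 + (-4)²)*(-116) = (-864 + 16)*(-116) = -848*(-116) = 98368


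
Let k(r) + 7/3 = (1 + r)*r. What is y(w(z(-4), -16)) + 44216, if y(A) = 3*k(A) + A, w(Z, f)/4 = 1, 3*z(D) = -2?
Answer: 44273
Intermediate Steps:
k(r) = -7/3 + r*(1 + r) (k(r) = -7/3 + (1 + r)*r = -7/3 + r*(1 + r))
z(D) = -⅔ (z(D) = (⅓)*(-2) = -⅔)
w(Z, f) = 4 (w(Z, f) = 4*1 = 4)
y(A) = -7 + 3*A² + 4*A (y(A) = 3*(-7/3 + A + A²) + A = (-7 + 3*A + 3*A²) + A = -7 + 3*A² + 4*A)
y(w(z(-4), -16)) + 44216 = (-7 + 3*4² + 4*4) + 44216 = (-7 + 3*16 + 16) + 44216 = (-7 + 48 + 16) + 44216 = 57 + 44216 = 44273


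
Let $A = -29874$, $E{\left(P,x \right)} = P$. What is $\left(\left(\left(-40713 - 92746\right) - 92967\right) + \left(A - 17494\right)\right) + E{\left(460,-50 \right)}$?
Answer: $-273334$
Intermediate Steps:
$\left(\left(\left(-40713 - 92746\right) - 92967\right) + \left(A - 17494\right)\right) + E{\left(460,-50 \right)} = \left(\left(\left(-40713 - 92746\right) - 92967\right) - 47368\right) + 460 = \left(\left(-133459 - 92967\right) - 47368\right) + 460 = \left(-226426 - 47368\right) + 460 = -273794 + 460 = -273334$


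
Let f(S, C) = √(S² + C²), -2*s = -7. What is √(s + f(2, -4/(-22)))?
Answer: √(1694 + 88*√122)/22 ≈ 2.3470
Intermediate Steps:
s = 7/2 (s = -½*(-7) = 7/2 ≈ 3.5000)
f(S, C) = √(C² + S²)
√(s + f(2, -4/(-22))) = √(7/2 + √((-4/(-22))² + 2²)) = √(7/2 + √((-4*(-1/22))² + 4)) = √(7/2 + √((2/11)² + 4)) = √(7/2 + √(4/121 + 4)) = √(7/2 + √(488/121)) = √(7/2 + 2*√122/11)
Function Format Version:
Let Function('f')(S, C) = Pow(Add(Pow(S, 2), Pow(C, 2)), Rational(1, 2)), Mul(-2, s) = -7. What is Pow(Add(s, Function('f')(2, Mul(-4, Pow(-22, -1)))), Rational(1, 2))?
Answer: Mul(Rational(1, 22), Pow(Add(1694, Mul(88, Pow(122, Rational(1, 2)))), Rational(1, 2))) ≈ 2.3470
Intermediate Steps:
s = Rational(7, 2) (s = Mul(Rational(-1, 2), -7) = Rational(7, 2) ≈ 3.5000)
Function('f')(S, C) = Pow(Add(Pow(C, 2), Pow(S, 2)), Rational(1, 2))
Pow(Add(s, Function('f')(2, Mul(-4, Pow(-22, -1)))), Rational(1, 2)) = Pow(Add(Rational(7, 2), Pow(Add(Pow(Mul(-4, Pow(-22, -1)), 2), Pow(2, 2)), Rational(1, 2))), Rational(1, 2)) = Pow(Add(Rational(7, 2), Pow(Add(Pow(Mul(-4, Rational(-1, 22)), 2), 4), Rational(1, 2))), Rational(1, 2)) = Pow(Add(Rational(7, 2), Pow(Add(Pow(Rational(2, 11), 2), 4), Rational(1, 2))), Rational(1, 2)) = Pow(Add(Rational(7, 2), Pow(Add(Rational(4, 121), 4), Rational(1, 2))), Rational(1, 2)) = Pow(Add(Rational(7, 2), Pow(Rational(488, 121), Rational(1, 2))), Rational(1, 2)) = Pow(Add(Rational(7, 2), Mul(Rational(2, 11), Pow(122, Rational(1, 2)))), Rational(1, 2))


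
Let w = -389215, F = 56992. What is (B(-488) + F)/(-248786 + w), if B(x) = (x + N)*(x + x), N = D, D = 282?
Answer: -4096/10127 ≈ -0.40446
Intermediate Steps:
N = 282
B(x) = 2*x*(282 + x) (B(x) = (x + 282)*(x + x) = (282 + x)*(2*x) = 2*x*(282 + x))
(B(-488) + F)/(-248786 + w) = (2*(-488)*(282 - 488) + 56992)/(-248786 - 389215) = (2*(-488)*(-206) + 56992)/(-638001) = (201056 + 56992)*(-1/638001) = 258048*(-1/638001) = -4096/10127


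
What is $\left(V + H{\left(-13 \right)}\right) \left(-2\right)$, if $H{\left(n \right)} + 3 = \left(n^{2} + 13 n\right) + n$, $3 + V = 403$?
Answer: $-768$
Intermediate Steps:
$V = 400$ ($V = -3 + 403 = 400$)
$H{\left(n \right)} = -3 + n^{2} + 14 n$ ($H{\left(n \right)} = -3 + \left(\left(n^{2} + 13 n\right) + n\right) = -3 + \left(n^{2} + 14 n\right) = -3 + n^{2} + 14 n$)
$\left(V + H{\left(-13 \right)}\right) \left(-2\right) = \left(400 + \left(-3 + \left(-13\right)^{2} + 14 \left(-13\right)\right)\right) \left(-2\right) = \left(400 - 16\right) \left(-2\right) = 384 \left(-2\right) = -768$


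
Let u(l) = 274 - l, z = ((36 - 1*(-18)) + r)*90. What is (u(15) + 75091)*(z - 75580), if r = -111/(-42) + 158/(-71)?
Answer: -2646982582750/497 ≈ -5.3259e+9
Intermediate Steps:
r = 415/994 (r = -111*(-1/42) + 158*(-1/71) = 37/14 - 158/71 = 415/994 ≈ 0.41751)
z = 2434095/497 (z = ((36 - 1*(-18)) + 415/994)*90 = ((36 + 18) + 415/994)*90 = (54 + 415/994)*90 = (54091/994)*90 = 2434095/497 ≈ 4897.6)
(u(15) + 75091)*(z - 75580) = ((274 - 1*15) + 75091)*(2434095/497 - 75580) = ((274 - 15) + 75091)*(-35129165/497) = (259 + 75091)*(-35129165/497) = 75350*(-35129165/497) = -2646982582750/497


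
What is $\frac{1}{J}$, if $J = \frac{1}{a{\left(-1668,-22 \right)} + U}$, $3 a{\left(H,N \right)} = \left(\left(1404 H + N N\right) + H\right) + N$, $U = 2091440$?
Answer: $1310414$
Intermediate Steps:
$a{\left(H,N \right)} = \frac{N}{3} + \frac{N^{2}}{3} + \frac{1405 H}{3}$ ($a{\left(H,N \right)} = \frac{\left(\left(1404 H + N N\right) + H\right) + N}{3} = \frac{\left(\left(1404 H + N^{2}\right) + H\right) + N}{3} = \frac{\left(\left(N^{2} + 1404 H\right) + H\right) + N}{3} = \frac{\left(N^{2} + 1405 H\right) + N}{3} = \frac{N + N^{2} + 1405 H}{3} = \frac{N}{3} + \frac{N^{2}}{3} + \frac{1405 H}{3}$)
$J = \frac{1}{1310414}$ ($J = \frac{1}{\left(\frac{1}{3} \left(-22\right) + \frac{\left(-22\right)^{2}}{3} + \frac{1405}{3} \left(-1668\right)\right) + 2091440} = \frac{1}{\left(- \frac{22}{3} + \frac{1}{3} \cdot 484 - 781180\right) + 2091440} = \frac{1}{\left(- \frac{22}{3} + \frac{484}{3} - 781180\right) + 2091440} = \frac{1}{-781026 + 2091440} = \frac{1}{1310414} \approx 7.6312 \cdot 10^{-7}$)
$\frac{1}{J} = \frac{1}{\frac{1}{1310414}} = 1310414$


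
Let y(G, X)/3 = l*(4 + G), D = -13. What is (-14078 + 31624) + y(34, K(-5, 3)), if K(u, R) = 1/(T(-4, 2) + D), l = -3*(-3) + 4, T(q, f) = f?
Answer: 19028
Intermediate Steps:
l = 13 (l = 9 + 4 = 13)
K(u, R) = -1/11 (K(u, R) = 1/(2 - 13) = 1/(-11) = -1/11)
y(G, X) = 156 + 39*G (y(G, X) = 3*(13*(4 + G)) = 3*(52 + 13*G) = 156 + 39*G)
(-14078 + 31624) + y(34, K(-5, 3)) = (-14078 + 31624) + (156 + 39*34) = 17546 + (156 + 1326) = 17546 + 1482 = 19028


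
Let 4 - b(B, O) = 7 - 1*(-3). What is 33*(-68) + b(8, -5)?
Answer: -2250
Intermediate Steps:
b(B, O) = -6 (b(B, O) = 4 - (7 - 1*(-3)) = 4 - (7 + 3) = 4 - 1*10 = 4 - 10 = -6)
33*(-68) + b(8, -5) = 33*(-68) - 6 = -2244 - 6 = -2250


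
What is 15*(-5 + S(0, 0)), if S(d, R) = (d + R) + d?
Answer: -75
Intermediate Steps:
S(d, R) = R + 2*d (S(d, R) = (R + d) + d = R + 2*d)
15*(-5 + S(0, 0)) = 15*(-5 + (0 + 2*0)) = 15*(-5 + (0 + 0)) = 15*(-5 + 0) = 15*(-5) = -75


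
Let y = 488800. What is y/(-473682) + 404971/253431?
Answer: 11325066737/20007617157 ≈ 0.56604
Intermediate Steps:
y/(-473682) + 404971/253431 = 488800/(-473682) + 404971/253431 = 488800*(-1/473682) + 404971*(1/253431) = -244400/236841 + 404971/253431 = 11325066737/20007617157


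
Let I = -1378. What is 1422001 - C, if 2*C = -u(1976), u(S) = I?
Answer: 1421312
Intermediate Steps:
u(S) = -1378
C = 689 (C = (-1*(-1378))/2 = (½)*1378 = 689)
1422001 - C = 1422001 - 1*689 = 1422001 - 689 = 1421312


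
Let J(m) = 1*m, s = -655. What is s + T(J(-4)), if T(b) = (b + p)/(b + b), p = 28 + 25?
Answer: -5289/8 ≈ -661.13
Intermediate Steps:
J(m) = m
p = 53
T(b) = (53 + b)/(2*b) (T(b) = (b + 53)/(b + b) = (53 + b)/((2*b)) = (53 + b)*(1/(2*b)) = (53 + b)/(2*b))
s + T(J(-4)) = -655 + (½)*(53 - 4)/(-4) = -655 + (½)*(-¼)*49 = -655 - 49/8 = -5289/8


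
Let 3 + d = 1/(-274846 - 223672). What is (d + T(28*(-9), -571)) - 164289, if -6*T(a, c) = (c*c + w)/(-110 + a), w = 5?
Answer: -7405405501099/45115879 ≈ -1.6414e+5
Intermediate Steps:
d = -1495555/498518 (d = -3 + 1/(-274846 - 223672) = -3 + 1/(-498518) = -3 - 1/498518 = -1495555/498518 ≈ -3.0000)
T(a, c) = -(5 + c²)/(6*(-110 + a)) (T(a, c) = -(c*c + 5)/(6*(-110 + a)) = -(c² + 5)/(6*(-110 + a)) = -(5 + c²)/(6*(-110 + a)))
(d + T(28*(-9), -571)) - 164289 = (-1495555/498518 + (-5 - 1*(-571)²)/(6*(-110 + 28*(-9)))) - 164289 = (-1495555/498518 + (-5 - 1*326041)/(6*(-110 - 252))) - 164289 = (-1495555/498518 + (⅙)*(-5 - 326041)/(-362)) - 164289 = (-1495555/498518 + (⅙)*(-1/362)*(-326046)) - 164289 = (-1495555/498518 + 54341/362) - 164289 = 6637143932/45115879 - 164289 = -7405405501099/45115879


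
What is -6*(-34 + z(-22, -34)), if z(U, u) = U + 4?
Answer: 312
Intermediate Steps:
z(U, u) = 4 + U
-6*(-34 + z(-22, -34)) = -6*(-34 + (4 - 22)) = -6*(-34 - 18) = -6*(-52) = 312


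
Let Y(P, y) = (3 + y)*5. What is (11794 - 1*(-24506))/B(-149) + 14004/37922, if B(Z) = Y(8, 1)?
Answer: 34421217/18961 ≈ 1815.4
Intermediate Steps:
Y(P, y) = 15 + 5*y
B(Z) = 20 (B(Z) = 15 + 5*1 = 15 + 5 = 20)
(11794 - 1*(-24506))/B(-149) + 14004/37922 = (11794 - 1*(-24506))/20 + 14004/37922 = (11794 + 24506)*(1/20) + 14004*(1/37922) = 36300*(1/20) + 7002/18961 = 1815 + 7002/18961 = 34421217/18961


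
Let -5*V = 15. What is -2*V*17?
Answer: 102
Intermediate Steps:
V = -3 (V = -⅕*15 = -3)
-2*V*17 = -2*(-3)*17 = 6*17 = 102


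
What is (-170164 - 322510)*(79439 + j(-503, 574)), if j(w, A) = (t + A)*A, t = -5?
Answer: -200047814330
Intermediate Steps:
j(w, A) = A*(-5 + A) (j(w, A) = (-5 + A)*A = A*(-5 + A))
(-170164 - 322510)*(79439 + j(-503, 574)) = (-170164 - 322510)*(79439 + 574*(-5 + 574)) = -492674*(79439 + 574*569) = -492674*(79439 + 326606) = -492674*406045 = -200047814330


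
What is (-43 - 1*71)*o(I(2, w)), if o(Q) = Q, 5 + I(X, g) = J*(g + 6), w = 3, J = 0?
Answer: 570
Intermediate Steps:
I(X, g) = -5 (I(X, g) = -5 + 0*(g + 6) = -5 + 0*(6 + g) = -5 + 0 = -5)
(-43 - 1*71)*o(I(2, w)) = (-43 - 1*71)*(-5) = (-43 - 71)*(-5) = -114*(-5) = 570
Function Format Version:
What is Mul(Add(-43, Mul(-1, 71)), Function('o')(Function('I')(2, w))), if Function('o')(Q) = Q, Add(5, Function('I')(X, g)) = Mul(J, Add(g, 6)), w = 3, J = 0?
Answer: 570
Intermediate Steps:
Function('I')(X, g) = -5 (Function('I')(X, g) = Add(-5, Mul(0, Add(g, 6))) = Add(-5, Mul(0, Add(6, g))) = Add(-5, 0) = -5)
Mul(Add(-43, Mul(-1, 71)), Function('o')(Function('I')(2, w))) = Mul(Add(-43, Mul(-1, 71)), -5) = Mul(Add(-43, -71), -5) = Mul(-114, -5) = 570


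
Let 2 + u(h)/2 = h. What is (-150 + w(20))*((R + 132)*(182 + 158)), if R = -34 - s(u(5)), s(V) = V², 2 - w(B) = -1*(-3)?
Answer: -3183080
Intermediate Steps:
w(B) = -1 (w(B) = 2 - (-1)*(-3) = 2 - 1*3 = 2 - 3 = -1)
u(h) = -4 + 2*h
R = -70 (R = -34 - (-4 + 2*5)² = -34 - (-4 + 10)² = -34 - 1*6² = -34 - 1*36 = -34 - 36 = -70)
(-150 + w(20))*((R + 132)*(182 + 158)) = (-150 - 1)*((-70 + 132)*(182 + 158)) = -9362*340 = -151*21080 = -3183080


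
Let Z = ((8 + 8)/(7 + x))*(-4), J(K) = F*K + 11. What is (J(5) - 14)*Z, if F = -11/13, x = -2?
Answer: 6016/65 ≈ 92.554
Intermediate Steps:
F = -11/13 (F = -11*1/13 = -11/13 ≈ -0.84615)
J(K) = 11 - 11*K/13 (J(K) = -11*K/13 + 11 = 11 - 11*K/13)
Z = -64/5 (Z = ((8 + 8)/(7 - 2))*(-4) = (16/5)*(-4) = -64/5 ≈ -12.800)
(J(5) - 14)*Z = ((11 - 11/13*5) - 14)*(-64/5) = ((11 - 55/13) - 14)*(-64/5) = (88/13 - 14)*(-64/5) = -94/13*(-64/5) = 6016/65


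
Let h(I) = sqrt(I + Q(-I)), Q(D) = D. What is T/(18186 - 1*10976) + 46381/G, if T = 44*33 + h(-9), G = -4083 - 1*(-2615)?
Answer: -166137737/5292140 ≈ -31.393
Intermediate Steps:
h(I) = 0 (h(I) = sqrt(I - I) = sqrt(0) = 0)
G = -1468 (G = -4083 + 2615 = -1468)
T = 1452 (T = 44*33 + 0 = 1452 + 0 = 1452)
T/(18186 - 1*10976) + 46381/G = 1452/(18186 - 1*10976) + 46381/(-1468) = 1452/(18186 - 10976) + 46381*(-1/1468) = 1452/7210 - 46381/1468 = 1452*(1/7210) - 46381/1468 = 726/3605 - 46381/1468 = -166137737/5292140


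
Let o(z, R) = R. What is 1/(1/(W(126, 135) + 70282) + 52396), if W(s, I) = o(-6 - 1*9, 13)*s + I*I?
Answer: 90145/4723237421 ≈ 1.9085e-5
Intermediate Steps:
W(s, I) = I**2 + 13*s (W(s, I) = 13*s + I*I = 13*s + I**2 = I**2 + 13*s)
1/(1/(W(126, 135) + 70282) + 52396) = 1/(1/((135**2 + 13*126) + 70282) + 52396) = 1/(1/((18225 + 1638) + 70282) + 52396) = 1/(1/(19863 + 70282) + 52396) = 1/(1/90145 + 52396) = 1/(4723237421/90145) = 90145/4723237421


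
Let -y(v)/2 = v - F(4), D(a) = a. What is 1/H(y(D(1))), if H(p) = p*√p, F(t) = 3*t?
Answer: √22/484 ≈ 0.0096909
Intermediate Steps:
y(v) = 24 - 2*v (y(v) = -2*(v - 3*4) = -2*(v - 1*12) = -2*(v - 12) = -2*(-12 + v) = 24 - 2*v)
H(p) = p^(3/2)
1/H(y(D(1))) = 1/((24 - 2*1)^(3/2)) = 1/((24 - 2)^(3/2)) = 1/(22^(3/2)) = 1/(22*√22) = √22/484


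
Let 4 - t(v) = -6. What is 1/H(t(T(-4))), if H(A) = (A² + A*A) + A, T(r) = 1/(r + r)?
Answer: 1/210 ≈ 0.0047619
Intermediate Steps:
T(r) = 1/(2*r)
t(v) = 10 (t(v) = 4 - 1*(-6) = 4 + 6 = 10)
H(A) = A + 2*A² (H(A) = (A² + A²) + A = 2*A² + A = A + 2*A²)
1/H(t(T(-4))) = 1/(10*(1 + 2*10)) = 1/(10*(1 + 20)) = 1/(10*21) = 1/210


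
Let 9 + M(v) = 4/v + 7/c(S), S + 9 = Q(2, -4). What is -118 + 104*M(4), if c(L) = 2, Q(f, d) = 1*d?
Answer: -586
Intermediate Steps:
Q(f, d) = d
S = -13 (S = -9 - 4 = -13)
M(v) = -11/2 + 4/v (M(v) = -9 + (4/v + 7/2) = -9 + (7/2 + 4/v) = -11/2 + 4/v)
-118 + 104*M(4) = -118 + 104*(-11/2 + 4/4) = -118 + 104*(-11/2 + 4*(¼)) = -118 + 104*(-11/2 + 1) = -118 + 104*(-9/2) = -118 - 468 = -586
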